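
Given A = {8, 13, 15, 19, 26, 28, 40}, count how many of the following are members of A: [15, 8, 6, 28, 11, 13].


Set A = {8, 13, 15, 19, 26, 28, 40}
Candidates: [15, 8, 6, 28, 11, 13]
Check each candidate:
15 ∈ A, 8 ∈ A, 6 ∉ A, 28 ∈ A, 11 ∉ A, 13 ∈ A
Count of candidates in A: 4

4


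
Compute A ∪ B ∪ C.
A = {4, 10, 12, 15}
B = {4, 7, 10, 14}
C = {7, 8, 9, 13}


Set A = {4, 10, 12, 15}
Set B = {4, 7, 10, 14}
Set C = {7, 8, 9, 13}
First, A ∪ B = {4, 7, 10, 12, 14, 15}
Then, (A ∪ B) ∪ C = {4, 7, 8, 9, 10, 12, 13, 14, 15}

{4, 7, 8, 9, 10, 12, 13, 14, 15}


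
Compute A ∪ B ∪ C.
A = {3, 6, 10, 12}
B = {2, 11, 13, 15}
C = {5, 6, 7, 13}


Set A = {3, 6, 10, 12}
Set B = {2, 11, 13, 15}
Set C = {5, 6, 7, 13}
First, A ∪ B = {2, 3, 6, 10, 11, 12, 13, 15}
Then, (A ∪ B) ∪ C = {2, 3, 5, 6, 7, 10, 11, 12, 13, 15}

{2, 3, 5, 6, 7, 10, 11, 12, 13, 15}


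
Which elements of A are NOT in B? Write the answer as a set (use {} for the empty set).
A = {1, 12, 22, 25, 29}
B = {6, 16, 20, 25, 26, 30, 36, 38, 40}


Set A = {1, 12, 22, 25, 29}
Set B = {6, 16, 20, 25, 26, 30, 36, 38, 40}
Check each element of A against B:
1 ∉ B (include), 12 ∉ B (include), 22 ∉ B (include), 25 ∈ B, 29 ∉ B (include)
Elements of A not in B: {1, 12, 22, 29}

{1, 12, 22, 29}


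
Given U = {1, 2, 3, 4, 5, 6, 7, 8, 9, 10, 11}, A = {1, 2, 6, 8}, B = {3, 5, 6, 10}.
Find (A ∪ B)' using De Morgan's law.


U = {1, 2, 3, 4, 5, 6, 7, 8, 9, 10, 11}
A = {1, 2, 6, 8}, B = {3, 5, 6, 10}
A ∪ B = {1, 2, 3, 5, 6, 8, 10}
(A ∪ B)' = U \ (A ∪ B) = {4, 7, 9, 11}
Verification via A' ∩ B': A' = {3, 4, 5, 7, 9, 10, 11}, B' = {1, 2, 4, 7, 8, 9, 11}
A' ∩ B' = {4, 7, 9, 11} ✓

{4, 7, 9, 11}


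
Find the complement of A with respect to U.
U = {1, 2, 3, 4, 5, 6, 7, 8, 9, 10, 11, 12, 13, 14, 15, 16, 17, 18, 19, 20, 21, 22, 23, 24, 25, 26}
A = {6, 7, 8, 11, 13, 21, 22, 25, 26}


Universal set U = {1, 2, 3, 4, 5, 6, 7, 8, 9, 10, 11, 12, 13, 14, 15, 16, 17, 18, 19, 20, 21, 22, 23, 24, 25, 26}
Set A = {6, 7, 8, 11, 13, 21, 22, 25, 26}
A' = U \ A = elements in U but not in A
Checking each element of U:
1 (not in A, include), 2 (not in A, include), 3 (not in A, include), 4 (not in A, include), 5 (not in A, include), 6 (in A, exclude), 7 (in A, exclude), 8 (in A, exclude), 9 (not in A, include), 10 (not in A, include), 11 (in A, exclude), 12 (not in A, include), 13 (in A, exclude), 14 (not in A, include), 15 (not in A, include), 16 (not in A, include), 17 (not in A, include), 18 (not in A, include), 19 (not in A, include), 20 (not in A, include), 21 (in A, exclude), 22 (in A, exclude), 23 (not in A, include), 24 (not in A, include), 25 (in A, exclude), 26 (in A, exclude)
A' = {1, 2, 3, 4, 5, 9, 10, 12, 14, 15, 16, 17, 18, 19, 20, 23, 24}

{1, 2, 3, 4, 5, 9, 10, 12, 14, 15, 16, 17, 18, 19, 20, 23, 24}


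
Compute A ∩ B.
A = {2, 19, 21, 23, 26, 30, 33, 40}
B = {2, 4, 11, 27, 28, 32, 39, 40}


Set A = {2, 19, 21, 23, 26, 30, 33, 40}
Set B = {2, 4, 11, 27, 28, 32, 39, 40}
A ∩ B includes only elements in both sets.
Check each element of A against B:
2 ✓, 19 ✗, 21 ✗, 23 ✗, 26 ✗, 30 ✗, 33 ✗, 40 ✓
A ∩ B = {2, 40}

{2, 40}


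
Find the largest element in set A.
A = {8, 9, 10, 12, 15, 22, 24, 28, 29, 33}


Set A = {8, 9, 10, 12, 15, 22, 24, 28, 29, 33}
Elements in ascending order: 8, 9, 10, 12, 15, 22, 24, 28, 29, 33
The largest element is 33.

33


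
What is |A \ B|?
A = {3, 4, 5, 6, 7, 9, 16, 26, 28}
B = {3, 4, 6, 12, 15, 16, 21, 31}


Set A = {3, 4, 5, 6, 7, 9, 16, 26, 28}
Set B = {3, 4, 6, 12, 15, 16, 21, 31}
A \ B = {5, 7, 9, 26, 28}
|A \ B| = 5

5


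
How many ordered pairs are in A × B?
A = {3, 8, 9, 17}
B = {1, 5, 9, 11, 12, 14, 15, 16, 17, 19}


Set A = {3, 8, 9, 17} has 4 elements.
Set B = {1, 5, 9, 11, 12, 14, 15, 16, 17, 19} has 10 elements.
|A × B| = |A| × |B| = 4 × 10 = 40

40


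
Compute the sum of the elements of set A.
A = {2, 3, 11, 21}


Set A = {2, 3, 11, 21}
Sum = 2 + 3 + 11 + 21 = 37

37


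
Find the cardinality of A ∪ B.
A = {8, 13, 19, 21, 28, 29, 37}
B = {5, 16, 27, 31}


Set A = {8, 13, 19, 21, 28, 29, 37}, |A| = 7
Set B = {5, 16, 27, 31}, |B| = 4
A ∩ B = {}, |A ∩ B| = 0
|A ∪ B| = |A| + |B| - |A ∩ B| = 7 + 4 - 0 = 11

11


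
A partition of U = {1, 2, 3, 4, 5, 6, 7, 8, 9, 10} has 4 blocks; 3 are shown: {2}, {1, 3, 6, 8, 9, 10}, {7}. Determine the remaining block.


U = {1, 2, 3, 4, 5, 6, 7, 8, 9, 10}
Shown blocks: {2}, {1, 3, 6, 8, 9, 10}, {7}
A partition's blocks are pairwise disjoint and cover U, so the missing block = U \ (union of shown blocks).
Union of shown blocks: {1, 2, 3, 6, 7, 8, 9, 10}
Missing block = U \ (union) = {4, 5}

{4, 5}


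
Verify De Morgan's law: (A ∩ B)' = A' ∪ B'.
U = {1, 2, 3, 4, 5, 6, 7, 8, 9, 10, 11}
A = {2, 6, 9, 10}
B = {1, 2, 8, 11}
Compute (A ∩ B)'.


U = {1, 2, 3, 4, 5, 6, 7, 8, 9, 10, 11}
A = {2, 6, 9, 10}, B = {1, 2, 8, 11}
A ∩ B = {2}
(A ∩ B)' = U \ (A ∩ B) = {1, 3, 4, 5, 6, 7, 8, 9, 10, 11}
Verification via A' ∪ B': A' = {1, 3, 4, 5, 7, 8, 11}, B' = {3, 4, 5, 6, 7, 9, 10}
A' ∪ B' = {1, 3, 4, 5, 6, 7, 8, 9, 10, 11} ✓

{1, 3, 4, 5, 6, 7, 8, 9, 10, 11}


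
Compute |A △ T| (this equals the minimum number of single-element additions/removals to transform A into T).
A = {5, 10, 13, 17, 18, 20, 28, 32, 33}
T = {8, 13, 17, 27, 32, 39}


Set A = {5, 10, 13, 17, 18, 20, 28, 32, 33}
Set T = {8, 13, 17, 27, 32, 39}
Elements to remove from A (in A, not in T): {5, 10, 18, 20, 28, 33} → 6 removals
Elements to add to A (in T, not in A): {8, 27, 39} → 3 additions
Total edits = 6 + 3 = 9

9


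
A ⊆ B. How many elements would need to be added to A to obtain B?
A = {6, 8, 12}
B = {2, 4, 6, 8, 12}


Set A = {6, 8, 12}, |A| = 3
Set B = {2, 4, 6, 8, 12}, |B| = 5
Since A ⊆ B: B \ A = {2, 4}
|B| - |A| = 5 - 3 = 2

2


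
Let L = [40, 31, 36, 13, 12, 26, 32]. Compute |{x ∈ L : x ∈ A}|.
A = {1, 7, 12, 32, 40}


Set A = {1, 7, 12, 32, 40}
Candidates: [40, 31, 36, 13, 12, 26, 32]
Check each candidate:
40 ∈ A, 31 ∉ A, 36 ∉ A, 13 ∉ A, 12 ∈ A, 26 ∉ A, 32 ∈ A
Count of candidates in A: 3

3


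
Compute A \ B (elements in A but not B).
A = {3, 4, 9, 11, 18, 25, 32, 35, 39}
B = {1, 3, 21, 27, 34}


Set A = {3, 4, 9, 11, 18, 25, 32, 35, 39}
Set B = {1, 3, 21, 27, 34}
A \ B includes elements in A that are not in B.
Check each element of A:
3 (in B, remove), 4 (not in B, keep), 9 (not in B, keep), 11 (not in B, keep), 18 (not in B, keep), 25 (not in B, keep), 32 (not in B, keep), 35 (not in B, keep), 39 (not in B, keep)
A \ B = {4, 9, 11, 18, 25, 32, 35, 39}

{4, 9, 11, 18, 25, 32, 35, 39}


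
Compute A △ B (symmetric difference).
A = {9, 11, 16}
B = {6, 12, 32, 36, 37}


Set A = {9, 11, 16}
Set B = {6, 12, 32, 36, 37}
A △ B = (A \ B) ∪ (B \ A)
Elements in A but not B: {9, 11, 16}
Elements in B but not A: {6, 12, 32, 36, 37}
A △ B = {6, 9, 11, 12, 16, 32, 36, 37}

{6, 9, 11, 12, 16, 32, 36, 37}


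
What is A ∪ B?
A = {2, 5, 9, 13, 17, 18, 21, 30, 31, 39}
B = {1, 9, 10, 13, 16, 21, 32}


Set A = {2, 5, 9, 13, 17, 18, 21, 30, 31, 39}
Set B = {1, 9, 10, 13, 16, 21, 32}
A ∪ B includes all elements in either set.
Elements from A: {2, 5, 9, 13, 17, 18, 21, 30, 31, 39}
Elements from B not already included: {1, 10, 16, 32}
A ∪ B = {1, 2, 5, 9, 10, 13, 16, 17, 18, 21, 30, 31, 32, 39}

{1, 2, 5, 9, 10, 13, 16, 17, 18, 21, 30, 31, 32, 39}


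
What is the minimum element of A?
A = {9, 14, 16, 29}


Set A = {9, 14, 16, 29}
Elements in ascending order: 9, 14, 16, 29
The smallest element is 9.

9


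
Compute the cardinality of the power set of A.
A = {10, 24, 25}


Set A = {10, 24, 25}
|A| = 3
The power set P(A) contains all subsets of A.
|P(A)| = 2^|A| = 2^3 = 8

8


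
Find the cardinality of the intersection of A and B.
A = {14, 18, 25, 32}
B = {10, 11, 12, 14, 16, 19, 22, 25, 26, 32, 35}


Set A = {14, 18, 25, 32}
Set B = {10, 11, 12, 14, 16, 19, 22, 25, 26, 32, 35}
A ∩ B = {14, 25, 32}
|A ∩ B| = 3

3


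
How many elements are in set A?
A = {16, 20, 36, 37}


Set A = {16, 20, 36, 37}
Listing elements: 16, 20, 36, 37
Counting: 4 elements
|A| = 4

4


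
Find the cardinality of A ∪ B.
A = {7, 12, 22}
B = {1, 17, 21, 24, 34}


Set A = {7, 12, 22}, |A| = 3
Set B = {1, 17, 21, 24, 34}, |B| = 5
A ∩ B = {}, |A ∩ B| = 0
|A ∪ B| = |A| + |B| - |A ∩ B| = 3 + 5 - 0 = 8

8


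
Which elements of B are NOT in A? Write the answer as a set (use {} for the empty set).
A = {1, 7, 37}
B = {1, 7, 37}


Set A = {1, 7, 37}
Set B = {1, 7, 37}
Check each element of B against A:
1 ∈ A, 7 ∈ A, 37 ∈ A
Elements of B not in A: {}

{}


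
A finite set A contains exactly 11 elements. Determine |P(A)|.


The set has 11 elements.
The power set contains all possible subsets.
|P(A)| = 2^|A| = 2^11 = 2048

2048


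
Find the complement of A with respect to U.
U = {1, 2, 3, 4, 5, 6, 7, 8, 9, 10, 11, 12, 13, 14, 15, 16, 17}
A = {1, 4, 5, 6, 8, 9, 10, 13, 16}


Universal set U = {1, 2, 3, 4, 5, 6, 7, 8, 9, 10, 11, 12, 13, 14, 15, 16, 17}
Set A = {1, 4, 5, 6, 8, 9, 10, 13, 16}
A' = U \ A = elements in U but not in A
Checking each element of U:
1 (in A, exclude), 2 (not in A, include), 3 (not in A, include), 4 (in A, exclude), 5 (in A, exclude), 6 (in A, exclude), 7 (not in A, include), 8 (in A, exclude), 9 (in A, exclude), 10 (in A, exclude), 11 (not in A, include), 12 (not in A, include), 13 (in A, exclude), 14 (not in A, include), 15 (not in A, include), 16 (in A, exclude), 17 (not in A, include)
A' = {2, 3, 7, 11, 12, 14, 15, 17}

{2, 3, 7, 11, 12, 14, 15, 17}


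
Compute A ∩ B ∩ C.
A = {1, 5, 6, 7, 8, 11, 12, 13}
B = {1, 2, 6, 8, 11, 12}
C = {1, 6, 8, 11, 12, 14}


Set A = {1, 5, 6, 7, 8, 11, 12, 13}
Set B = {1, 2, 6, 8, 11, 12}
Set C = {1, 6, 8, 11, 12, 14}
First, A ∩ B = {1, 6, 8, 11, 12}
Then, (A ∩ B) ∩ C = {1, 6, 8, 11, 12}

{1, 6, 8, 11, 12}


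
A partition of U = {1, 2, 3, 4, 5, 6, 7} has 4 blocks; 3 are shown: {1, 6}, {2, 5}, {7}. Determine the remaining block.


U = {1, 2, 3, 4, 5, 6, 7}
Shown blocks: {1, 6}, {2, 5}, {7}
A partition's blocks are pairwise disjoint and cover U, so the missing block = U \ (union of shown blocks).
Union of shown blocks: {1, 2, 5, 6, 7}
Missing block = U \ (union) = {3, 4}

{3, 4}


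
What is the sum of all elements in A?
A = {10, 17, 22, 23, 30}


Set A = {10, 17, 22, 23, 30}
Sum = 10 + 17 + 22 + 23 + 30 = 102

102


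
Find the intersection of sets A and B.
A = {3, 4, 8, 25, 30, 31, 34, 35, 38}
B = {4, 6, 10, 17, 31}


Set A = {3, 4, 8, 25, 30, 31, 34, 35, 38}
Set B = {4, 6, 10, 17, 31}
A ∩ B includes only elements in both sets.
Check each element of A against B:
3 ✗, 4 ✓, 8 ✗, 25 ✗, 30 ✗, 31 ✓, 34 ✗, 35 ✗, 38 ✗
A ∩ B = {4, 31}

{4, 31}


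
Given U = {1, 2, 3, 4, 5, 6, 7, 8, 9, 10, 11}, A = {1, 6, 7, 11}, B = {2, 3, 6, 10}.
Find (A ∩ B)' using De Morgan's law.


U = {1, 2, 3, 4, 5, 6, 7, 8, 9, 10, 11}
A = {1, 6, 7, 11}, B = {2, 3, 6, 10}
A ∩ B = {6}
(A ∩ B)' = U \ (A ∩ B) = {1, 2, 3, 4, 5, 7, 8, 9, 10, 11}
Verification via A' ∪ B': A' = {2, 3, 4, 5, 8, 9, 10}, B' = {1, 4, 5, 7, 8, 9, 11}
A' ∪ B' = {1, 2, 3, 4, 5, 7, 8, 9, 10, 11} ✓

{1, 2, 3, 4, 5, 7, 8, 9, 10, 11}


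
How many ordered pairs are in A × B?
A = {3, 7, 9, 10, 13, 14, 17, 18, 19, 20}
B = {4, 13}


Set A = {3, 7, 9, 10, 13, 14, 17, 18, 19, 20} has 10 elements.
Set B = {4, 13} has 2 elements.
|A × B| = |A| × |B| = 10 × 2 = 20

20


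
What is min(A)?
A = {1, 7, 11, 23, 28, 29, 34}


Set A = {1, 7, 11, 23, 28, 29, 34}
Elements in ascending order: 1, 7, 11, 23, 28, 29, 34
The smallest element is 1.

1


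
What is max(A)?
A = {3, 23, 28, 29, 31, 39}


Set A = {3, 23, 28, 29, 31, 39}
Elements in ascending order: 3, 23, 28, 29, 31, 39
The largest element is 39.

39


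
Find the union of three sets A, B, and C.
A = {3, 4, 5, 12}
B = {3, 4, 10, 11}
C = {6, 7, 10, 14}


Set A = {3, 4, 5, 12}
Set B = {3, 4, 10, 11}
Set C = {6, 7, 10, 14}
First, A ∪ B = {3, 4, 5, 10, 11, 12}
Then, (A ∪ B) ∪ C = {3, 4, 5, 6, 7, 10, 11, 12, 14}

{3, 4, 5, 6, 7, 10, 11, 12, 14}


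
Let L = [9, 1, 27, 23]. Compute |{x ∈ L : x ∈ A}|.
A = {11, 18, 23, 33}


Set A = {11, 18, 23, 33}
Candidates: [9, 1, 27, 23]
Check each candidate:
9 ∉ A, 1 ∉ A, 27 ∉ A, 23 ∈ A
Count of candidates in A: 1

1


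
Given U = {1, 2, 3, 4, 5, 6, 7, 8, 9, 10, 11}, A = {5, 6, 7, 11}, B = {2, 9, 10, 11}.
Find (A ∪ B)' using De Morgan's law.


U = {1, 2, 3, 4, 5, 6, 7, 8, 9, 10, 11}
A = {5, 6, 7, 11}, B = {2, 9, 10, 11}
A ∪ B = {2, 5, 6, 7, 9, 10, 11}
(A ∪ B)' = U \ (A ∪ B) = {1, 3, 4, 8}
Verification via A' ∩ B': A' = {1, 2, 3, 4, 8, 9, 10}, B' = {1, 3, 4, 5, 6, 7, 8}
A' ∩ B' = {1, 3, 4, 8} ✓

{1, 3, 4, 8}


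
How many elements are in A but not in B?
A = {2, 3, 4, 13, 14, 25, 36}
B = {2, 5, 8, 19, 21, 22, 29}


Set A = {2, 3, 4, 13, 14, 25, 36}
Set B = {2, 5, 8, 19, 21, 22, 29}
A \ B = {3, 4, 13, 14, 25, 36}
|A \ B| = 6

6


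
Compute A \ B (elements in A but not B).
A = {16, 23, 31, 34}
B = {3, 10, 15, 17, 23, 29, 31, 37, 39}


Set A = {16, 23, 31, 34}
Set B = {3, 10, 15, 17, 23, 29, 31, 37, 39}
A \ B includes elements in A that are not in B.
Check each element of A:
16 (not in B, keep), 23 (in B, remove), 31 (in B, remove), 34 (not in B, keep)
A \ B = {16, 34}

{16, 34}


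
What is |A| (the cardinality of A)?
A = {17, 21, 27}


Set A = {17, 21, 27}
Listing elements: 17, 21, 27
Counting: 3 elements
|A| = 3

3


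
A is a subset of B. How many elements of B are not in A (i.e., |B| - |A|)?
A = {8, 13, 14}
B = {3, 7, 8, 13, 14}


Set A = {8, 13, 14}, |A| = 3
Set B = {3, 7, 8, 13, 14}, |B| = 5
Since A ⊆ B: B \ A = {3, 7}
|B| - |A| = 5 - 3 = 2

2


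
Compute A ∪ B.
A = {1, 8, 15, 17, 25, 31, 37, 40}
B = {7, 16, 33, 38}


Set A = {1, 8, 15, 17, 25, 31, 37, 40}
Set B = {7, 16, 33, 38}
A ∪ B includes all elements in either set.
Elements from A: {1, 8, 15, 17, 25, 31, 37, 40}
Elements from B not already included: {7, 16, 33, 38}
A ∪ B = {1, 7, 8, 15, 16, 17, 25, 31, 33, 37, 38, 40}

{1, 7, 8, 15, 16, 17, 25, 31, 33, 37, 38, 40}


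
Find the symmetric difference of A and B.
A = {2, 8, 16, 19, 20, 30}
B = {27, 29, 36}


Set A = {2, 8, 16, 19, 20, 30}
Set B = {27, 29, 36}
A △ B = (A \ B) ∪ (B \ A)
Elements in A but not B: {2, 8, 16, 19, 20, 30}
Elements in B but not A: {27, 29, 36}
A △ B = {2, 8, 16, 19, 20, 27, 29, 30, 36}

{2, 8, 16, 19, 20, 27, 29, 30, 36}


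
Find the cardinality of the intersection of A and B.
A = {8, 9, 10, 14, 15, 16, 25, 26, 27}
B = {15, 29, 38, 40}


Set A = {8, 9, 10, 14, 15, 16, 25, 26, 27}
Set B = {15, 29, 38, 40}
A ∩ B = {15}
|A ∩ B| = 1

1


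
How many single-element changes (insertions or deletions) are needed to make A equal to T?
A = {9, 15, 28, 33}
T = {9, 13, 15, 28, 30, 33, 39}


Set A = {9, 15, 28, 33}
Set T = {9, 13, 15, 28, 30, 33, 39}
Elements to remove from A (in A, not in T): {} → 0 removals
Elements to add to A (in T, not in A): {13, 30, 39} → 3 additions
Total edits = 0 + 3 = 3

3


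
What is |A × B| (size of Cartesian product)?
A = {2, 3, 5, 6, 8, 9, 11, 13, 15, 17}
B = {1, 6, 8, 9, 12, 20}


Set A = {2, 3, 5, 6, 8, 9, 11, 13, 15, 17} has 10 elements.
Set B = {1, 6, 8, 9, 12, 20} has 6 elements.
|A × B| = |A| × |B| = 10 × 6 = 60

60


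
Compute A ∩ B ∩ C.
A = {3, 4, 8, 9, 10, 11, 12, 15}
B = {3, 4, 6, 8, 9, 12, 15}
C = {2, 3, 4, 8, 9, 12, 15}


Set A = {3, 4, 8, 9, 10, 11, 12, 15}
Set B = {3, 4, 6, 8, 9, 12, 15}
Set C = {2, 3, 4, 8, 9, 12, 15}
First, A ∩ B = {3, 4, 8, 9, 12, 15}
Then, (A ∩ B) ∩ C = {3, 4, 8, 9, 12, 15}

{3, 4, 8, 9, 12, 15}


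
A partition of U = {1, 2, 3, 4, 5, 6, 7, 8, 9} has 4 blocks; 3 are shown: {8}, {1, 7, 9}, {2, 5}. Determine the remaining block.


U = {1, 2, 3, 4, 5, 6, 7, 8, 9}
Shown blocks: {8}, {1, 7, 9}, {2, 5}
A partition's blocks are pairwise disjoint and cover U, so the missing block = U \ (union of shown blocks).
Union of shown blocks: {1, 2, 5, 7, 8, 9}
Missing block = U \ (union) = {3, 4, 6}

{3, 4, 6}


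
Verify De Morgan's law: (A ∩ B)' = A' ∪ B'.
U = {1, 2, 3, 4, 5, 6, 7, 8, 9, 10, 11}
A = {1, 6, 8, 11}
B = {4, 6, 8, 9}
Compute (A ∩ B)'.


U = {1, 2, 3, 4, 5, 6, 7, 8, 9, 10, 11}
A = {1, 6, 8, 11}, B = {4, 6, 8, 9}
A ∩ B = {6, 8}
(A ∩ B)' = U \ (A ∩ B) = {1, 2, 3, 4, 5, 7, 9, 10, 11}
Verification via A' ∪ B': A' = {2, 3, 4, 5, 7, 9, 10}, B' = {1, 2, 3, 5, 7, 10, 11}
A' ∪ B' = {1, 2, 3, 4, 5, 7, 9, 10, 11} ✓

{1, 2, 3, 4, 5, 7, 9, 10, 11}


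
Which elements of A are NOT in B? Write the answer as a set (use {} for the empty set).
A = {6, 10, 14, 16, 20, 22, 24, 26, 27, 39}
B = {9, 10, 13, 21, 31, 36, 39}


Set A = {6, 10, 14, 16, 20, 22, 24, 26, 27, 39}
Set B = {9, 10, 13, 21, 31, 36, 39}
Check each element of A against B:
6 ∉ B (include), 10 ∈ B, 14 ∉ B (include), 16 ∉ B (include), 20 ∉ B (include), 22 ∉ B (include), 24 ∉ B (include), 26 ∉ B (include), 27 ∉ B (include), 39 ∈ B
Elements of A not in B: {6, 14, 16, 20, 22, 24, 26, 27}

{6, 14, 16, 20, 22, 24, 26, 27}


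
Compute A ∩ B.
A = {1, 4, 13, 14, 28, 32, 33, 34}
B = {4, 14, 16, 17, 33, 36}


Set A = {1, 4, 13, 14, 28, 32, 33, 34}
Set B = {4, 14, 16, 17, 33, 36}
A ∩ B includes only elements in both sets.
Check each element of A against B:
1 ✗, 4 ✓, 13 ✗, 14 ✓, 28 ✗, 32 ✗, 33 ✓, 34 ✗
A ∩ B = {4, 14, 33}

{4, 14, 33}


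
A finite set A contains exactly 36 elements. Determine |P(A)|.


The set has 36 elements.
The power set contains all possible subsets.
|P(A)| = 2^|A| = 2^36 = 68719476736

68719476736


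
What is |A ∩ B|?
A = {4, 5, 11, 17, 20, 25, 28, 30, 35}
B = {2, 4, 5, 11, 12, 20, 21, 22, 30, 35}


Set A = {4, 5, 11, 17, 20, 25, 28, 30, 35}
Set B = {2, 4, 5, 11, 12, 20, 21, 22, 30, 35}
A ∩ B = {4, 5, 11, 20, 30, 35}
|A ∩ B| = 6

6


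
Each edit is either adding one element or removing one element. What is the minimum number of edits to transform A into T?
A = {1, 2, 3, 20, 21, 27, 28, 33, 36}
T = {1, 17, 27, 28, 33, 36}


Set A = {1, 2, 3, 20, 21, 27, 28, 33, 36}
Set T = {1, 17, 27, 28, 33, 36}
Elements to remove from A (in A, not in T): {2, 3, 20, 21} → 4 removals
Elements to add to A (in T, not in A): {17} → 1 additions
Total edits = 4 + 1 = 5

5


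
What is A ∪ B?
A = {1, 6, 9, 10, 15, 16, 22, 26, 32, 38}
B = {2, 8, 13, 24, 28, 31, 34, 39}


Set A = {1, 6, 9, 10, 15, 16, 22, 26, 32, 38}
Set B = {2, 8, 13, 24, 28, 31, 34, 39}
A ∪ B includes all elements in either set.
Elements from A: {1, 6, 9, 10, 15, 16, 22, 26, 32, 38}
Elements from B not already included: {2, 8, 13, 24, 28, 31, 34, 39}
A ∪ B = {1, 2, 6, 8, 9, 10, 13, 15, 16, 22, 24, 26, 28, 31, 32, 34, 38, 39}

{1, 2, 6, 8, 9, 10, 13, 15, 16, 22, 24, 26, 28, 31, 32, 34, 38, 39}


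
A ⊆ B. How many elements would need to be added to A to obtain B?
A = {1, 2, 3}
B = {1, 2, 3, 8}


Set A = {1, 2, 3}, |A| = 3
Set B = {1, 2, 3, 8}, |B| = 4
Since A ⊆ B: B \ A = {8}
|B| - |A| = 4 - 3 = 1

1


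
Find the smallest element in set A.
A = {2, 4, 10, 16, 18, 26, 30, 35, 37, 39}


Set A = {2, 4, 10, 16, 18, 26, 30, 35, 37, 39}
Elements in ascending order: 2, 4, 10, 16, 18, 26, 30, 35, 37, 39
The smallest element is 2.

2


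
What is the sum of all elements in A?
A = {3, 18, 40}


Set A = {3, 18, 40}
Sum = 3 + 18 + 40 = 61

61


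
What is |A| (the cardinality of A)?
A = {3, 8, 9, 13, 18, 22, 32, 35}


Set A = {3, 8, 9, 13, 18, 22, 32, 35}
Listing elements: 3, 8, 9, 13, 18, 22, 32, 35
Counting: 8 elements
|A| = 8

8


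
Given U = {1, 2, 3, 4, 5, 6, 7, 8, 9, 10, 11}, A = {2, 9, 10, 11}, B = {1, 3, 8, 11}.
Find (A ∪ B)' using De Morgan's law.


U = {1, 2, 3, 4, 5, 6, 7, 8, 9, 10, 11}
A = {2, 9, 10, 11}, B = {1, 3, 8, 11}
A ∪ B = {1, 2, 3, 8, 9, 10, 11}
(A ∪ B)' = U \ (A ∪ B) = {4, 5, 6, 7}
Verification via A' ∩ B': A' = {1, 3, 4, 5, 6, 7, 8}, B' = {2, 4, 5, 6, 7, 9, 10}
A' ∩ B' = {4, 5, 6, 7} ✓

{4, 5, 6, 7}


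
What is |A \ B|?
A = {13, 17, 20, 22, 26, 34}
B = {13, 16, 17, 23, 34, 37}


Set A = {13, 17, 20, 22, 26, 34}
Set B = {13, 16, 17, 23, 34, 37}
A \ B = {20, 22, 26}
|A \ B| = 3

3


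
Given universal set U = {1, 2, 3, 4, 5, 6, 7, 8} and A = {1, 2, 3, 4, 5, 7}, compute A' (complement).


Universal set U = {1, 2, 3, 4, 5, 6, 7, 8}
Set A = {1, 2, 3, 4, 5, 7}
A' = U \ A = elements in U but not in A
Checking each element of U:
1 (in A, exclude), 2 (in A, exclude), 3 (in A, exclude), 4 (in A, exclude), 5 (in A, exclude), 6 (not in A, include), 7 (in A, exclude), 8 (not in A, include)
A' = {6, 8}

{6, 8}


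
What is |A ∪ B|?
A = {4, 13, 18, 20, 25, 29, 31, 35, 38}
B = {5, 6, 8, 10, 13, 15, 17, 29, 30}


Set A = {4, 13, 18, 20, 25, 29, 31, 35, 38}, |A| = 9
Set B = {5, 6, 8, 10, 13, 15, 17, 29, 30}, |B| = 9
A ∩ B = {13, 29}, |A ∩ B| = 2
|A ∪ B| = |A| + |B| - |A ∩ B| = 9 + 9 - 2 = 16

16


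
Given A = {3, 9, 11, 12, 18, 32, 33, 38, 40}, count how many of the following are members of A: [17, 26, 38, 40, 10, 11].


Set A = {3, 9, 11, 12, 18, 32, 33, 38, 40}
Candidates: [17, 26, 38, 40, 10, 11]
Check each candidate:
17 ∉ A, 26 ∉ A, 38 ∈ A, 40 ∈ A, 10 ∉ A, 11 ∈ A
Count of candidates in A: 3

3


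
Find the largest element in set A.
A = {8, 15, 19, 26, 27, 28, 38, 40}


Set A = {8, 15, 19, 26, 27, 28, 38, 40}
Elements in ascending order: 8, 15, 19, 26, 27, 28, 38, 40
The largest element is 40.

40


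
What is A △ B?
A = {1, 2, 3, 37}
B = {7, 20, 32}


Set A = {1, 2, 3, 37}
Set B = {7, 20, 32}
A △ B = (A \ B) ∪ (B \ A)
Elements in A but not B: {1, 2, 3, 37}
Elements in B but not A: {7, 20, 32}
A △ B = {1, 2, 3, 7, 20, 32, 37}

{1, 2, 3, 7, 20, 32, 37}


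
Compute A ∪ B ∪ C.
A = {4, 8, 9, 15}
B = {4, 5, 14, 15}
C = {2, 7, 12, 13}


Set A = {4, 8, 9, 15}
Set B = {4, 5, 14, 15}
Set C = {2, 7, 12, 13}
First, A ∪ B = {4, 5, 8, 9, 14, 15}
Then, (A ∪ B) ∪ C = {2, 4, 5, 7, 8, 9, 12, 13, 14, 15}

{2, 4, 5, 7, 8, 9, 12, 13, 14, 15}


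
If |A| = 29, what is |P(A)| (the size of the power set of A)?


The set has 29 elements.
The power set contains all possible subsets.
|P(A)| = 2^|A| = 2^29 = 536870912

536870912


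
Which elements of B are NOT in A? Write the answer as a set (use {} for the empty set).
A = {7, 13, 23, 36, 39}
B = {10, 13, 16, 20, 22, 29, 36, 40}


Set A = {7, 13, 23, 36, 39}
Set B = {10, 13, 16, 20, 22, 29, 36, 40}
Check each element of B against A:
10 ∉ A (include), 13 ∈ A, 16 ∉ A (include), 20 ∉ A (include), 22 ∉ A (include), 29 ∉ A (include), 36 ∈ A, 40 ∉ A (include)
Elements of B not in A: {10, 16, 20, 22, 29, 40}

{10, 16, 20, 22, 29, 40}


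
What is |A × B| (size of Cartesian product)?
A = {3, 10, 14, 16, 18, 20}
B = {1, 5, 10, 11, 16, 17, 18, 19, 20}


Set A = {3, 10, 14, 16, 18, 20} has 6 elements.
Set B = {1, 5, 10, 11, 16, 17, 18, 19, 20} has 9 elements.
|A × B| = |A| × |B| = 6 × 9 = 54

54


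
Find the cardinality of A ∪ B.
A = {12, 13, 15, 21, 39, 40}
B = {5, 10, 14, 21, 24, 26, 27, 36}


Set A = {12, 13, 15, 21, 39, 40}, |A| = 6
Set B = {5, 10, 14, 21, 24, 26, 27, 36}, |B| = 8
A ∩ B = {21}, |A ∩ B| = 1
|A ∪ B| = |A| + |B| - |A ∩ B| = 6 + 8 - 1 = 13

13


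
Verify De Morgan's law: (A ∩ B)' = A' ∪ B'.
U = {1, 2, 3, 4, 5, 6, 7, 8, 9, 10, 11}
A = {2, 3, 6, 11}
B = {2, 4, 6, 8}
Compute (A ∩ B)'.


U = {1, 2, 3, 4, 5, 6, 7, 8, 9, 10, 11}
A = {2, 3, 6, 11}, B = {2, 4, 6, 8}
A ∩ B = {2, 6}
(A ∩ B)' = U \ (A ∩ B) = {1, 3, 4, 5, 7, 8, 9, 10, 11}
Verification via A' ∪ B': A' = {1, 4, 5, 7, 8, 9, 10}, B' = {1, 3, 5, 7, 9, 10, 11}
A' ∪ B' = {1, 3, 4, 5, 7, 8, 9, 10, 11} ✓

{1, 3, 4, 5, 7, 8, 9, 10, 11}


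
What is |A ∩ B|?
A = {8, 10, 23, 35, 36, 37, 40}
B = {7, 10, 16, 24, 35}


Set A = {8, 10, 23, 35, 36, 37, 40}
Set B = {7, 10, 16, 24, 35}
A ∩ B = {10, 35}
|A ∩ B| = 2

2


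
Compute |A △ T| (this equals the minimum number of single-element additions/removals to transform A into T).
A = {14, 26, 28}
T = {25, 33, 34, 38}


Set A = {14, 26, 28}
Set T = {25, 33, 34, 38}
Elements to remove from A (in A, not in T): {14, 26, 28} → 3 removals
Elements to add to A (in T, not in A): {25, 33, 34, 38} → 4 additions
Total edits = 3 + 4 = 7

7


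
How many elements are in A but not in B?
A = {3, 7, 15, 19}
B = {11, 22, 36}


Set A = {3, 7, 15, 19}
Set B = {11, 22, 36}
A \ B = {3, 7, 15, 19}
|A \ B| = 4

4


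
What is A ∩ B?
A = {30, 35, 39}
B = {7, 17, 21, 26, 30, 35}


Set A = {30, 35, 39}
Set B = {7, 17, 21, 26, 30, 35}
A ∩ B includes only elements in both sets.
Check each element of A against B:
30 ✓, 35 ✓, 39 ✗
A ∩ B = {30, 35}

{30, 35}


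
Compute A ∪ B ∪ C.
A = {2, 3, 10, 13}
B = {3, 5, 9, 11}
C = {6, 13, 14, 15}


Set A = {2, 3, 10, 13}
Set B = {3, 5, 9, 11}
Set C = {6, 13, 14, 15}
First, A ∪ B = {2, 3, 5, 9, 10, 11, 13}
Then, (A ∪ B) ∪ C = {2, 3, 5, 6, 9, 10, 11, 13, 14, 15}

{2, 3, 5, 6, 9, 10, 11, 13, 14, 15}


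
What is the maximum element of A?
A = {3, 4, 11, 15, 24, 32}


Set A = {3, 4, 11, 15, 24, 32}
Elements in ascending order: 3, 4, 11, 15, 24, 32
The largest element is 32.

32


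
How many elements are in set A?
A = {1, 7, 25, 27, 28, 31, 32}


Set A = {1, 7, 25, 27, 28, 31, 32}
Listing elements: 1, 7, 25, 27, 28, 31, 32
Counting: 7 elements
|A| = 7

7


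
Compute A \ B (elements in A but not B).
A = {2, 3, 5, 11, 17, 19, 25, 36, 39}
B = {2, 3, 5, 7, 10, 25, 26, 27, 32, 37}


Set A = {2, 3, 5, 11, 17, 19, 25, 36, 39}
Set B = {2, 3, 5, 7, 10, 25, 26, 27, 32, 37}
A \ B includes elements in A that are not in B.
Check each element of A:
2 (in B, remove), 3 (in B, remove), 5 (in B, remove), 11 (not in B, keep), 17 (not in B, keep), 19 (not in B, keep), 25 (in B, remove), 36 (not in B, keep), 39 (not in B, keep)
A \ B = {11, 17, 19, 36, 39}

{11, 17, 19, 36, 39}


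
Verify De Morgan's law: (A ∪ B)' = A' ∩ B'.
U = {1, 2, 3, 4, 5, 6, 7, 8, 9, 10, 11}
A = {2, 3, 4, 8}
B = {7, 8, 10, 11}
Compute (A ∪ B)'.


U = {1, 2, 3, 4, 5, 6, 7, 8, 9, 10, 11}
A = {2, 3, 4, 8}, B = {7, 8, 10, 11}
A ∪ B = {2, 3, 4, 7, 8, 10, 11}
(A ∪ B)' = U \ (A ∪ B) = {1, 5, 6, 9}
Verification via A' ∩ B': A' = {1, 5, 6, 7, 9, 10, 11}, B' = {1, 2, 3, 4, 5, 6, 9}
A' ∩ B' = {1, 5, 6, 9} ✓

{1, 5, 6, 9}


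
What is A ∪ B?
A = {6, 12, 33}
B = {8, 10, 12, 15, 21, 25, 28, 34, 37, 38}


Set A = {6, 12, 33}
Set B = {8, 10, 12, 15, 21, 25, 28, 34, 37, 38}
A ∪ B includes all elements in either set.
Elements from A: {6, 12, 33}
Elements from B not already included: {8, 10, 15, 21, 25, 28, 34, 37, 38}
A ∪ B = {6, 8, 10, 12, 15, 21, 25, 28, 33, 34, 37, 38}

{6, 8, 10, 12, 15, 21, 25, 28, 33, 34, 37, 38}


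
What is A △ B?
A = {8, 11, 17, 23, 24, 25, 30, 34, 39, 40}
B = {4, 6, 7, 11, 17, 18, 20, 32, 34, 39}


Set A = {8, 11, 17, 23, 24, 25, 30, 34, 39, 40}
Set B = {4, 6, 7, 11, 17, 18, 20, 32, 34, 39}
A △ B = (A \ B) ∪ (B \ A)
Elements in A but not B: {8, 23, 24, 25, 30, 40}
Elements in B but not A: {4, 6, 7, 18, 20, 32}
A △ B = {4, 6, 7, 8, 18, 20, 23, 24, 25, 30, 32, 40}

{4, 6, 7, 8, 18, 20, 23, 24, 25, 30, 32, 40}


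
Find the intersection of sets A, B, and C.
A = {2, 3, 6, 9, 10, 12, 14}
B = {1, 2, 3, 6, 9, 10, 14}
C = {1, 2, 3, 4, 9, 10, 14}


Set A = {2, 3, 6, 9, 10, 12, 14}
Set B = {1, 2, 3, 6, 9, 10, 14}
Set C = {1, 2, 3, 4, 9, 10, 14}
First, A ∩ B = {2, 3, 6, 9, 10, 14}
Then, (A ∩ B) ∩ C = {2, 3, 9, 10, 14}

{2, 3, 9, 10, 14}


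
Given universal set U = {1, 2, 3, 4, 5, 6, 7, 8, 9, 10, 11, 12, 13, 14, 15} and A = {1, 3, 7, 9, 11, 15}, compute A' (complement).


Universal set U = {1, 2, 3, 4, 5, 6, 7, 8, 9, 10, 11, 12, 13, 14, 15}
Set A = {1, 3, 7, 9, 11, 15}
A' = U \ A = elements in U but not in A
Checking each element of U:
1 (in A, exclude), 2 (not in A, include), 3 (in A, exclude), 4 (not in A, include), 5 (not in A, include), 6 (not in A, include), 7 (in A, exclude), 8 (not in A, include), 9 (in A, exclude), 10 (not in A, include), 11 (in A, exclude), 12 (not in A, include), 13 (not in A, include), 14 (not in A, include), 15 (in A, exclude)
A' = {2, 4, 5, 6, 8, 10, 12, 13, 14}

{2, 4, 5, 6, 8, 10, 12, 13, 14}


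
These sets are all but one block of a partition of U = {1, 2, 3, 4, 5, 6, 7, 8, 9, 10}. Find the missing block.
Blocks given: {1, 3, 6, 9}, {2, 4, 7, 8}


U = {1, 2, 3, 4, 5, 6, 7, 8, 9, 10}
Shown blocks: {1, 3, 6, 9}, {2, 4, 7, 8}
A partition's blocks are pairwise disjoint and cover U, so the missing block = U \ (union of shown blocks).
Union of shown blocks: {1, 2, 3, 4, 6, 7, 8, 9}
Missing block = U \ (union) = {5, 10}

{5, 10}


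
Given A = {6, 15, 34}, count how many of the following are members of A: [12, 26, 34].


Set A = {6, 15, 34}
Candidates: [12, 26, 34]
Check each candidate:
12 ∉ A, 26 ∉ A, 34 ∈ A
Count of candidates in A: 1

1


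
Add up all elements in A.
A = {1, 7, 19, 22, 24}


Set A = {1, 7, 19, 22, 24}
Sum = 1 + 7 + 19 + 22 + 24 = 73

73


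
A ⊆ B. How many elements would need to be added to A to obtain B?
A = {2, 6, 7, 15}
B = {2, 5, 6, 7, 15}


Set A = {2, 6, 7, 15}, |A| = 4
Set B = {2, 5, 6, 7, 15}, |B| = 5
Since A ⊆ B: B \ A = {5}
|B| - |A| = 5 - 4 = 1

1


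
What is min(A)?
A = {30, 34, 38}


Set A = {30, 34, 38}
Elements in ascending order: 30, 34, 38
The smallest element is 30.

30


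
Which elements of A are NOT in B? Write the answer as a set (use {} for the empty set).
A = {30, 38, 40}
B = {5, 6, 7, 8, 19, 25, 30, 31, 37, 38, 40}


Set A = {30, 38, 40}
Set B = {5, 6, 7, 8, 19, 25, 30, 31, 37, 38, 40}
Check each element of A against B:
30 ∈ B, 38 ∈ B, 40 ∈ B
Elements of A not in B: {}

{}


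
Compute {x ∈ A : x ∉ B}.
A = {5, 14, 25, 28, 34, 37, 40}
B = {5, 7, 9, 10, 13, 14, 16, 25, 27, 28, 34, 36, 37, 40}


Set A = {5, 14, 25, 28, 34, 37, 40}
Set B = {5, 7, 9, 10, 13, 14, 16, 25, 27, 28, 34, 36, 37, 40}
Check each element of A against B:
5 ∈ B, 14 ∈ B, 25 ∈ B, 28 ∈ B, 34 ∈ B, 37 ∈ B, 40 ∈ B
Elements of A not in B: {}

{}


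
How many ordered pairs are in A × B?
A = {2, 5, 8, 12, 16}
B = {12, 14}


Set A = {2, 5, 8, 12, 16} has 5 elements.
Set B = {12, 14} has 2 elements.
|A × B| = |A| × |B| = 5 × 2 = 10

10


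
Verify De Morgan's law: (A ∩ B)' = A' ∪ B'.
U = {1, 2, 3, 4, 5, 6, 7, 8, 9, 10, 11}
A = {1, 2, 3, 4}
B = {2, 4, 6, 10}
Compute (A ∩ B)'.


U = {1, 2, 3, 4, 5, 6, 7, 8, 9, 10, 11}
A = {1, 2, 3, 4}, B = {2, 4, 6, 10}
A ∩ B = {2, 4}
(A ∩ B)' = U \ (A ∩ B) = {1, 3, 5, 6, 7, 8, 9, 10, 11}
Verification via A' ∪ B': A' = {5, 6, 7, 8, 9, 10, 11}, B' = {1, 3, 5, 7, 8, 9, 11}
A' ∪ B' = {1, 3, 5, 6, 7, 8, 9, 10, 11} ✓

{1, 3, 5, 6, 7, 8, 9, 10, 11}


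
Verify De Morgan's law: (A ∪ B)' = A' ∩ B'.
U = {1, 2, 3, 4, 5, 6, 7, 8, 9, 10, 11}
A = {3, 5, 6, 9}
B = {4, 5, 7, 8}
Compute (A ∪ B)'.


U = {1, 2, 3, 4, 5, 6, 7, 8, 9, 10, 11}
A = {3, 5, 6, 9}, B = {4, 5, 7, 8}
A ∪ B = {3, 4, 5, 6, 7, 8, 9}
(A ∪ B)' = U \ (A ∪ B) = {1, 2, 10, 11}
Verification via A' ∩ B': A' = {1, 2, 4, 7, 8, 10, 11}, B' = {1, 2, 3, 6, 9, 10, 11}
A' ∩ B' = {1, 2, 10, 11} ✓

{1, 2, 10, 11}


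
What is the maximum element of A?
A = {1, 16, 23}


Set A = {1, 16, 23}
Elements in ascending order: 1, 16, 23
The largest element is 23.

23


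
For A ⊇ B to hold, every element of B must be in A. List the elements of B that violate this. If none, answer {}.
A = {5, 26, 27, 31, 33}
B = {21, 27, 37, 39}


Set A = {5, 26, 27, 31, 33}
Set B = {21, 27, 37, 39}
Check each element of B against A:
21 ∉ A (include), 27 ∈ A, 37 ∉ A (include), 39 ∉ A (include)
Elements of B not in A: {21, 37, 39}

{21, 37, 39}


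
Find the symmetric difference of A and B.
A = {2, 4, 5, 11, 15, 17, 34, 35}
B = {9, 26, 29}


Set A = {2, 4, 5, 11, 15, 17, 34, 35}
Set B = {9, 26, 29}
A △ B = (A \ B) ∪ (B \ A)
Elements in A but not B: {2, 4, 5, 11, 15, 17, 34, 35}
Elements in B but not A: {9, 26, 29}
A △ B = {2, 4, 5, 9, 11, 15, 17, 26, 29, 34, 35}

{2, 4, 5, 9, 11, 15, 17, 26, 29, 34, 35}


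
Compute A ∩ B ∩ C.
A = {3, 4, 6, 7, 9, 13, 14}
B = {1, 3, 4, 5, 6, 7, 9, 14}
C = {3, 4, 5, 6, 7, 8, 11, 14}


Set A = {3, 4, 6, 7, 9, 13, 14}
Set B = {1, 3, 4, 5, 6, 7, 9, 14}
Set C = {3, 4, 5, 6, 7, 8, 11, 14}
First, A ∩ B = {3, 4, 6, 7, 9, 14}
Then, (A ∩ B) ∩ C = {3, 4, 6, 7, 14}

{3, 4, 6, 7, 14}


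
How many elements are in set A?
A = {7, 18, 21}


Set A = {7, 18, 21}
Listing elements: 7, 18, 21
Counting: 3 elements
|A| = 3

3


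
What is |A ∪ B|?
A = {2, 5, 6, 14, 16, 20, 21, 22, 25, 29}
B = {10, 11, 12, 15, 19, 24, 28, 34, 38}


Set A = {2, 5, 6, 14, 16, 20, 21, 22, 25, 29}, |A| = 10
Set B = {10, 11, 12, 15, 19, 24, 28, 34, 38}, |B| = 9
A ∩ B = {}, |A ∩ B| = 0
|A ∪ B| = |A| + |B| - |A ∩ B| = 10 + 9 - 0 = 19

19


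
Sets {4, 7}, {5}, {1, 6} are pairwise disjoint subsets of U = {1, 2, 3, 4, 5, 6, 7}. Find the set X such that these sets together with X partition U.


U = {1, 2, 3, 4, 5, 6, 7}
Shown blocks: {4, 7}, {5}, {1, 6}
A partition's blocks are pairwise disjoint and cover U, so the missing block = U \ (union of shown blocks).
Union of shown blocks: {1, 4, 5, 6, 7}
Missing block = U \ (union) = {2, 3}

{2, 3}


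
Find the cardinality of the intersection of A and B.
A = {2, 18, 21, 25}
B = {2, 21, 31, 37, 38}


Set A = {2, 18, 21, 25}
Set B = {2, 21, 31, 37, 38}
A ∩ B = {2, 21}
|A ∩ B| = 2

2


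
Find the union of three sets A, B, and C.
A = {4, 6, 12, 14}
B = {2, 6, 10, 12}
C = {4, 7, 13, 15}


Set A = {4, 6, 12, 14}
Set B = {2, 6, 10, 12}
Set C = {4, 7, 13, 15}
First, A ∪ B = {2, 4, 6, 10, 12, 14}
Then, (A ∪ B) ∪ C = {2, 4, 6, 7, 10, 12, 13, 14, 15}

{2, 4, 6, 7, 10, 12, 13, 14, 15}


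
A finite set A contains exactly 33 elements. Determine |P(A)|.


The set has 33 elements.
The power set contains all possible subsets.
|P(A)| = 2^|A| = 2^33 = 8589934592

8589934592


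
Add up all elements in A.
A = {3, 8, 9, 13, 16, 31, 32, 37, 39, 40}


Set A = {3, 8, 9, 13, 16, 31, 32, 37, 39, 40}
Sum = 3 + 8 + 9 + 13 + 16 + 31 + 32 + 37 + 39 + 40 = 228

228


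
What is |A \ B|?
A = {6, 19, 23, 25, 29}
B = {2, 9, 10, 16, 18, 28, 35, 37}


Set A = {6, 19, 23, 25, 29}
Set B = {2, 9, 10, 16, 18, 28, 35, 37}
A \ B = {6, 19, 23, 25, 29}
|A \ B| = 5

5


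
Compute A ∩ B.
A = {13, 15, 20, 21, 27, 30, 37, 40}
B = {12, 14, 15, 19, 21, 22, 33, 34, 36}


Set A = {13, 15, 20, 21, 27, 30, 37, 40}
Set B = {12, 14, 15, 19, 21, 22, 33, 34, 36}
A ∩ B includes only elements in both sets.
Check each element of A against B:
13 ✗, 15 ✓, 20 ✗, 21 ✓, 27 ✗, 30 ✗, 37 ✗, 40 ✗
A ∩ B = {15, 21}

{15, 21}


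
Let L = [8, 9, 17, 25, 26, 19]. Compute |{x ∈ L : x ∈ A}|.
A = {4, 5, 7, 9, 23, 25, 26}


Set A = {4, 5, 7, 9, 23, 25, 26}
Candidates: [8, 9, 17, 25, 26, 19]
Check each candidate:
8 ∉ A, 9 ∈ A, 17 ∉ A, 25 ∈ A, 26 ∈ A, 19 ∉ A
Count of candidates in A: 3

3


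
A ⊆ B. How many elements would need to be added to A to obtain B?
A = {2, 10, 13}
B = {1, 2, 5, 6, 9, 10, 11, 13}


Set A = {2, 10, 13}, |A| = 3
Set B = {1, 2, 5, 6, 9, 10, 11, 13}, |B| = 8
Since A ⊆ B: B \ A = {1, 5, 6, 9, 11}
|B| - |A| = 8 - 3 = 5

5


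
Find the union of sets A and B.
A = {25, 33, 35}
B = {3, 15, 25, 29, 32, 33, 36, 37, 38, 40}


Set A = {25, 33, 35}
Set B = {3, 15, 25, 29, 32, 33, 36, 37, 38, 40}
A ∪ B includes all elements in either set.
Elements from A: {25, 33, 35}
Elements from B not already included: {3, 15, 29, 32, 36, 37, 38, 40}
A ∪ B = {3, 15, 25, 29, 32, 33, 35, 36, 37, 38, 40}

{3, 15, 25, 29, 32, 33, 35, 36, 37, 38, 40}


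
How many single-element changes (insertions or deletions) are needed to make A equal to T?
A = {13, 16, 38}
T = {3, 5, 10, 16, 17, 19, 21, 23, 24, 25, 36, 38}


Set A = {13, 16, 38}
Set T = {3, 5, 10, 16, 17, 19, 21, 23, 24, 25, 36, 38}
Elements to remove from A (in A, not in T): {13} → 1 removals
Elements to add to A (in T, not in A): {3, 5, 10, 17, 19, 21, 23, 24, 25, 36} → 10 additions
Total edits = 1 + 10 = 11

11


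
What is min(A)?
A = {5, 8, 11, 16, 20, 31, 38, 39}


Set A = {5, 8, 11, 16, 20, 31, 38, 39}
Elements in ascending order: 5, 8, 11, 16, 20, 31, 38, 39
The smallest element is 5.

5


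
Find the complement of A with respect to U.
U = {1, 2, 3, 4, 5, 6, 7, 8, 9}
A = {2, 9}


Universal set U = {1, 2, 3, 4, 5, 6, 7, 8, 9}
Set A = {2, 9}
A' = U \ A = elements in U but not in A
Checking each element of U:
1 (not in A, include), 2 (in A, exclude), 3 (not in A, include), 4 (not in A, include), 5 (not in A, include), 6 (not in A, include), 7 (not in A, include), 8 (not in A, include), 9 (in A, exclude)
A' = {1, 3, 4, 5, 6, 7, 8}

{1, 3, 4, 5, 6, 7, 8}


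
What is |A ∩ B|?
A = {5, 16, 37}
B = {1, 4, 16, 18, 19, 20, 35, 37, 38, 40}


Set A = {5, 16, 37}
Set B = {1, 4, 16, 18, 19, 20, 35, 37, 38, 40}
A ∩ B = {16, 37}
|A ∩ B| = 2

2


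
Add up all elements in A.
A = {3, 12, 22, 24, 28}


Set A = {3, 12, 22, 24, 28}
Sum = 3 + 12 + 22 + 24 + 28 = 89

89


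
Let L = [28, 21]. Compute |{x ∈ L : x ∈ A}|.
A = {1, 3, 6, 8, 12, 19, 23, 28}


Set A = {1, 3, 6, 8, 12, 19, 23, 28}
Candidates: [28, 21]
Check each candidate:
28 ∈ A, 21 ∉ A
Count of candidates in A: 1

1


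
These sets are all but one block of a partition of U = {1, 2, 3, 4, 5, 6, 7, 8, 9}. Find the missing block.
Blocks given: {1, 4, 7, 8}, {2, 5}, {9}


U = {1, 2, 3, 4, 5, 6, 7, 8, 9}
Shown blocks: {1, 4, 7, 8}, {2, 5}, {9}
A partition's blocks are pairwise disjoint and cover U, so the missing block = U \ (union of shown blocks).
Union of shown blocks: {1, 2, 4, 5, 7, 8, 9}
Missing block = U \ (union) = {3, 6}

{3, 6}


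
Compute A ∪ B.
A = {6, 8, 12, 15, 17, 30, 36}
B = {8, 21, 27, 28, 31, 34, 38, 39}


Set A = {6, 8, 12, 15, 17, 30, 36}
Set B = {8, 21, 27, 28, 31, 34, 38, 39}
A ∪ B includes all elements in either set.
Elements from A: {6, 8, 12, 15, 17, 30, 36}
Elements from B not already included: {21, 27, 28, 31, 34, 38, 39}
A ∪ B = {6, 8, 12, 15, 17, 21, 27, 28, 30, 31, 34, 36, 38, 39}

{6, 8, 12, 15, 17, 21, 27, 28, 30, 31, 34, 36, 38, 39}


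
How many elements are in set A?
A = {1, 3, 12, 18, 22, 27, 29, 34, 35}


Set A = {1, 3, 12, 18, 22, 27, 29, 34, 35}
Listing elements: 1, 3, 12, 18, 22, 27, 29, 34, 35
Counting: 9 elements
|A| = 9

9


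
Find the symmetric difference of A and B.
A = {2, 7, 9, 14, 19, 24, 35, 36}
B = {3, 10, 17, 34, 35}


Set A = {2, 7, 9, 14, 19, 24, 35, 36}
Set B = {3, 10, 17, 34, 35}
A △ B = (A \ B) ∪ (B \ A)
Elements in A but not B: {2, 7, 9, 14, 19, 24, 36}
Elements in B but not A: {3, 10, 17, 34}
A △ B = {2, 3, 7, 9, 10, 14, 17, 19, 24, 34, 36}

{2, 3, 7, 9, 10, 14, 17, 19, 24, 34, 36}


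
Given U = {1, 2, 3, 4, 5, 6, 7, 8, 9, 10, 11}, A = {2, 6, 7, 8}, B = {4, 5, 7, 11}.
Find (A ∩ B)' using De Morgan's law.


U = {1, 2, 3, 4, 5, 6, 7, 8, 9, 10, 11}
A = {2, 6, 7, 8}, B = {4, 5, 7, 11}
A ∩ B = {7}
(A ∩ B)' = U \ (A ∩ B) = {1, 2, 3, 4, 5, 6, 8, 9, 10, 11}
Verification via A' ∪ B': A' = {1, 3, 4, 5, 9, 10, 11}, B' = {1, 2, 3, 6, 8, 9, 10}
A' ∪ B' = {1, 2, 3, 4, 5, 6, 8, 9, 10, 11} ✓

{1, 2, 3, 4, 5, 6, 8, 9, 10, 11}


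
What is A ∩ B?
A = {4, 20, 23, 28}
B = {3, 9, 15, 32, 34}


Set A = {4, 20, 23, 28}
Set B = {3, 9, 15, 32, 34}
A ∩ B includes only elements in both sets.
Check each element of A against B:
4 ✗, 20 ✗, 23 ✗, 28 ✗
A ∩ B = {}

{}


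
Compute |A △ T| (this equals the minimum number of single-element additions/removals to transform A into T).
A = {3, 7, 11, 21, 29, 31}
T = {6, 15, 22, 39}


Set A = {3, 7, 11, 21, 29, 31}
Set T = {6, 15, 22, 39}
Elements to remove from A (in A, not in T): {3, 7, 11, 21, 29, 31} → 6 removals
Elements to add to A (in T, not in A): {6, 15, 22, 39} → 4 additions
Total edits = 6 + 4 = 10

10
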